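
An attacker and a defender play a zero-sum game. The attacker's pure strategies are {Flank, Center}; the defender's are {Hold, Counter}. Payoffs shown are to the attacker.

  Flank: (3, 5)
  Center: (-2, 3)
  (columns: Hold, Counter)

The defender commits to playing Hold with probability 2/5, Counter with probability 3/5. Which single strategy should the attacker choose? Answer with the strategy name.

Flank

Expected payoff of Flank: (2/5)·3 + (3/5)·5 = 21/5.
Expected payoff of Center: (2/5)·(-2) + (3/5)·3 = 1.
The largest is 21/5, so the attacker's best response is Flank.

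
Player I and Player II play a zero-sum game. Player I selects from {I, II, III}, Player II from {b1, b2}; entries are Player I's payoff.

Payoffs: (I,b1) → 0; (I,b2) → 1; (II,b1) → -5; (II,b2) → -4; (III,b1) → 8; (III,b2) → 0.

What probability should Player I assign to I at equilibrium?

8/9

Row minima: I → 0, II → -5, III → 0; maximin = 0.
Column maxima: b1 → 8, b2 → 1; minimax = 1.
0 ≠ 1, so there is no saddle point; optimal play is mixed.
II is strictly dominated by I, so Player I never plays it.
On the remaining 2×2 (I, III vs b1, b2):
Let Player I play I with probability p. Expected payoff against b1: 0p + 8(1−p) = −8p + 8; against b2: 1p + 0(1−p) = p.
Setting these equal: −8p + 8 = p ⇒ −9p = -8 ⇒ p = 8/9, and the value is (-8)·(8/9) + 8 = 8/9.
For Player II: with q = P(b1), equating I's and III's payoffs gives −q + 1 = 8q ⇒ q = 1/9.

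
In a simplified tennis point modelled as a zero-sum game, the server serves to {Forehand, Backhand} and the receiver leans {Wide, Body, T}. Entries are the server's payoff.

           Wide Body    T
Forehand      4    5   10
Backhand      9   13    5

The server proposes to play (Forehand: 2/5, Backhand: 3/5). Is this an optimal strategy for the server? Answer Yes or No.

Against Wide this mix gives (2/5)·4 + (3/5)·9 = 7.
Against Body this mix gives (2/5)·5 + (3/5)·13 = 49/5.
Against T this mix gives (2/5)·10 + (3/5)·5 = 7.
All of the receiver's active replies (Wide, T) yield 7, and no column does worse for the server. The mix makes the receiver indifferent and guarantees 7, so it is optimal.

Yes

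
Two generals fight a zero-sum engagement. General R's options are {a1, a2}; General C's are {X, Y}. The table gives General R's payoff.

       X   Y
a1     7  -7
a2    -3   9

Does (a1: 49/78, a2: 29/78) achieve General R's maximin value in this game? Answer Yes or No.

No

Against X this mix gives (49/78)·7 + (29/78)·(-3) = 128/39.
Against Y this mix gives (49/78)·(-7) + (29/78)·9 = -41/39.
General C will play Y, holding General R to -41/39. Shifting weight toward the row that does better against Y would raise this floor (the equalizing mix achieves 21/13 against both Y and X), so the proposed strategy is not optimal.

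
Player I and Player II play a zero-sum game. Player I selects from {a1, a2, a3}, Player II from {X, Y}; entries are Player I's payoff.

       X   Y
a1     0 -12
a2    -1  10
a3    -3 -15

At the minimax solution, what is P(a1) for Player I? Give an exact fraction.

Row minima: a1 → -12, a2 → -1, a3 → -15; maximin = -1.
Column maxima: X → 0, Y → 10; minimax = 0.
-1 ≠ 0, so there is no saddle point; optimal play is mixed.
a3 is strictly dominated by a1, so Player I never plays it.
On the remaining 2×2 (a1, a2 vs X, Y):
Let Player I play a1 with probability p. Expected payoff against X: 0p + (-1)(1−p) = p − 1; against Y: (-12)p + 10(1−p) = −22p + 10.
Setting these equal: p − 1 = −22p + 10 ⇒ 23p = 11 ⇒ p = 11/23, and the value is (1)·(11/23) − 1 = -12/23.
For Player II: with q = P(X), equating a1's and a2's payoffs gives 12q − 12 = −11q + 10 ⇒ q = 22/23.

11/23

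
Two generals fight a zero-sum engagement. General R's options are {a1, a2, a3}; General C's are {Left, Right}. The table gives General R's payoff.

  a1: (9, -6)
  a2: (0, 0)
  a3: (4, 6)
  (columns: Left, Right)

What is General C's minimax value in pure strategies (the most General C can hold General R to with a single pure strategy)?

6

Column maxima: Left → 9, Right → 6.
The smallest of these is 6.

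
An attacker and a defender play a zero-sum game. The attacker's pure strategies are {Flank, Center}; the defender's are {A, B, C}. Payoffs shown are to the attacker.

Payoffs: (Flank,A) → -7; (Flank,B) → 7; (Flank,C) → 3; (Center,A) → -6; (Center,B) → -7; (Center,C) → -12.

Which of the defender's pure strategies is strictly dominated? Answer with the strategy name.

C holds the attacker's payoff strictly below B in every row: 3 < 7, -12 < -7.
So B is strictly dominated for the defender.

B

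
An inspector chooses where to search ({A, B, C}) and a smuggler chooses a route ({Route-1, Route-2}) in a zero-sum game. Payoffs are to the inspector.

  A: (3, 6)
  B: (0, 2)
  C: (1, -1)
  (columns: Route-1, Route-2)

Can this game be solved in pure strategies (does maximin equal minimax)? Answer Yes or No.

Row minima: A → 3, B → 0, C → -1; maximin = 3.
Column maxima: Route-1 → 3, Route-2 → 6; minimax = 3.
maximin = minimax = 3, so a saddle point exists.

Yes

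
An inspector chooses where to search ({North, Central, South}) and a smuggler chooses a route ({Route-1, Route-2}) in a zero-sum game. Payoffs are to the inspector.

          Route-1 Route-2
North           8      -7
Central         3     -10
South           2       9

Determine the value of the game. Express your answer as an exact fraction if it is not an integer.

Row minima: North → -7, Central → -10, South → 2; maximin = 2.
Column maxima: Route-1 → 8, Route-2 → 9; minimax = 8.
2 ≠ 8, so there is no saddle point; optimal play is mixed.
Central is strictly dominated by North, so the inspector never plays it.
On the remaining 2×2 (North, South vs Route-1, Route-2):
Let the inspector play North with probability p. Expected payoff against Route-1: 8p + 2(1−p) = 6p + 2; against Route-2: (-7)p + 9(1−p) = −16p + 9.
Setting these equal: 6p + 2 = −16p + 9 ⇒ 22p = 7 ⇒ p = 7/22, and the value is (6)·(7/22) + 2 = 43/11.
For the smuggler: with q = P(Route-1), equating North's and South's payoffs gives 15q − 7 = −7q + 9 ⇒ q = 8/11.

43/11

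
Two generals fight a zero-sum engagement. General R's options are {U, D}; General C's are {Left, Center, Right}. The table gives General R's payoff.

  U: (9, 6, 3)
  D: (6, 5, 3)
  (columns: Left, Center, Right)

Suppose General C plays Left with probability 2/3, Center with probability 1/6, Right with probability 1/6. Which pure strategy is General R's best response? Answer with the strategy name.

Expected payoff of U: (2/3)·9 + (1/6)·6 + (1/6)·3 = 15/2.
Expected payoff of D: (2/3)·6 + (1/6)·5 + (1/6)·3 = 16/3.
The largest is 15/2, so General R's best response is U.

U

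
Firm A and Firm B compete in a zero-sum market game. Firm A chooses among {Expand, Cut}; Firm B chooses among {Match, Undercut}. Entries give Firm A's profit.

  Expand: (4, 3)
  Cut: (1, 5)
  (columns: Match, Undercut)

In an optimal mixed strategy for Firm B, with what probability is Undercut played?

Row minima: Expand → 3, Cut → 1; maximin = 3.
Column maxima: Match → 4, Undercut → 5; minimax = 4.
3 ≠ 4, so there is no saddle point; optimal play is mixed.
Let Firm A play Expand with probability p. Expected payoff against Match: 4p + 1(1−p) = 3p + 1; against Undercut: 3p + 5(1−p) = −2p + 5.
Setting these equal: 3p + 1 = −2p + 5 ⇒ 5p = 4 ⇒ p = 4/5, and the value is (3)·(4/5) + 1 = 17/5.
For Firm B: with q = P(Match), equating Expand's and Cut's payoffs gives q + 3 = −4q + 5 ⇒ q = 2/5.

3/5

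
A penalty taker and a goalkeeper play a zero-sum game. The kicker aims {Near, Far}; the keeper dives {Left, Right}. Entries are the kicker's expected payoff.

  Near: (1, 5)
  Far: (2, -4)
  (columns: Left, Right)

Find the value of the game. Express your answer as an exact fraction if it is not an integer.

Row minima: Near → 1, Far → -4; maximin = 1.
Column maxima: Left → 2, Right → 5; minimax = 2.
1 ≠ 2, so there is no saddle point; optimal play is mixed.
Let the kicker play Near with probability p. Expected payoff against Left: 1p + 2(1−p) = −p + 2; against Right: 5p + (-4)(1−p) = 9p − 4.
Setting these equal: −p + 2 = 9p − 4 ⇒ −10p = -6 ⇒ p = 3/5, and the value is (-1)·(3/5) + 2 = 7/5.
For the keeper: with q = P(Left), equating Near's and Far's payoffs gives −4q + 5 = 6q − 4 ⇒ q = 9/10.

7/5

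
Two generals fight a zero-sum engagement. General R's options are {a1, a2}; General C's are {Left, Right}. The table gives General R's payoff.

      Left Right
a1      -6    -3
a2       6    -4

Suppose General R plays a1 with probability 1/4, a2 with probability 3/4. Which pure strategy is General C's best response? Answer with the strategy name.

If General C plays Left, General R's expected payoff is (1/4)·(-6) + (3/4)·6 = 3.
If General C plays Right, General R's expected payoff is (1/4)·(-3) + (3/4)·(-4) = -15/4.
General C minimizes General R's payoff; the smallest is -15/4, so the best response is Right.

Right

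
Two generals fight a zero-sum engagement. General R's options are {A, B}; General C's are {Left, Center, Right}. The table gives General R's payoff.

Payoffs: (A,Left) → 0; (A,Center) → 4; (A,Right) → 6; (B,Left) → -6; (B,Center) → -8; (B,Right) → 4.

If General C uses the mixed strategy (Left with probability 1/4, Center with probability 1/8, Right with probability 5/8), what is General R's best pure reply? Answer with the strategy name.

Expected payoff of A: (1/4)·0 + (1/8)·4 + (5/8)·6 = 17/4.
Expected payoff of B: (1/4)·(-6) + (1/8)·(-8) + (5/8)·4 = 0.
The largest is 17/4, so General R's best response is A.

A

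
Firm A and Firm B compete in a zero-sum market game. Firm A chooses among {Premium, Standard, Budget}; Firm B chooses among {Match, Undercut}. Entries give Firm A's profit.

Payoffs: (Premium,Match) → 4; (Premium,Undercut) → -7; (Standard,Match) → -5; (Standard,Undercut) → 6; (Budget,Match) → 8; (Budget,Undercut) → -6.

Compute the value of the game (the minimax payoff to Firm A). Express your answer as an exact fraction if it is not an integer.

Row minima: Premium → -7, Standard → -5, Budget → -6; maximin = -5.
Column maxima: Match → 8, Undercut → 6; minimax = 6.
-5 ≠ 6, so there is no saddle point; optimal play is mixed.
Premium is strictly dominated by Budget, so Firm A never plays it.
On the remaining 2×2 (Standard, Budget vs Match, Undercut):
Let Firm A play Standard with probability p. Expected payoff against Match: (-5)p + 8(1−p) = −13p + 8; against Undercut: 6p + (-6)(1−p) = 12p − 6.
Setting these equal: −13p + 8 = 12p − 6 ⇒ −25p = -14 ⇒ p = 14/25, and the value is (-13)·(14/25) + 8 = 18/25.
For Firm B: with q = P(Match), equating Standard's and Budget's payoffs gives −11q + 6 = 14q − 6 ⇒ q = 12/25.

18/25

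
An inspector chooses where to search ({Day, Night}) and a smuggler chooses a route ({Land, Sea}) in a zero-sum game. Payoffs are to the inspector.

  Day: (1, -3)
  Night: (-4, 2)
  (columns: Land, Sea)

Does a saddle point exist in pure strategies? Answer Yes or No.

Row minima: Day → -3, Night → -4; maximin = -3.
Column maxima: Land → 1, Sea → 2; minimax = 1.
-3 ≠ 1, so no pure-strategy equilibrium exists.

No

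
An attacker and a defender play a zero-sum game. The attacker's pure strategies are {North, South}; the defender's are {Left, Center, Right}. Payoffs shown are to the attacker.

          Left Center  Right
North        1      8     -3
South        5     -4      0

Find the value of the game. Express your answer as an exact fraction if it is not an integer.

-4/5

Row minima: North → -3, South → -4; maximin = -3.
Column maxima: Left → 5, Center → 8, Right → 0; minimax = 0.
-3 ≠ 0, so there is no saddle point; optimal play is mixed.
Left is strictly dominated by Right (it gives the attacker strictly more in every row), so the defender never plays it.
On the remaining 2×2 (North, South vs Center, Right):
Let the attacker play North with probability p. Expected payoff against Center: 8p + (-4)(1−p) = 12p − 4; against Right: (-3)p + 0(1−p) = −3p.
Setting these equal: 12p − 4 = −3p ⇒ 15p = 4 ⇒ p = 4/15, and the value is (12)·(4/15) − 4 = -4/5.
For the defender: with q = P(Center), equating North's and South's payoffs gives 11q − 3 = −4q ⇒ q = 1/5.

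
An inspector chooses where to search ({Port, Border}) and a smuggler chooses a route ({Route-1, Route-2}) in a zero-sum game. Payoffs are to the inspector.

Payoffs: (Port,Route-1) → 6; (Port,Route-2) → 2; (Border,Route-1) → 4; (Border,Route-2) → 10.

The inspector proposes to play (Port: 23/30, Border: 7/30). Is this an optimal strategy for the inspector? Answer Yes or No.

Against Route-1 this mix gives (23/30)·6 + (7/30)·4 = 83/15.
Against Route-2 this mix gives (23/30)·2 + (7/30)·10 = 58/15.
The smuggler will play Route-2, holding the inspector to 58/15. Shifting weight toward the row that does better against Route-2 would raise this floor (the equalizing mix achieves 26/5 against both Route-2 and Route-1), so the proposed strategy is not optimal.

No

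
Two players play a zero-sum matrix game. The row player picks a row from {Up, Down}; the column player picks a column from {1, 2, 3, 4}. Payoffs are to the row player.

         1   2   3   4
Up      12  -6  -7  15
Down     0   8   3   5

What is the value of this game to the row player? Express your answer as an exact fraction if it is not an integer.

18/11

Row minima: Up → -7, Down → 0; maximin = 0.
Column maxima: 1 → 12, 2 → 8, 3 → 3, 4 → 15; minimax = 3.
0 ≠ 3, so there is no saddle point; optimal play is mixed.
2 is strictly dominated by 3 (it gives the row player strictly more in every row), so the column player never plays it.
4 is strictly dominated by 1 (it gives the row player strictly more in every row), so the column player never plays it.
On the remaining 2×2 (Up, Down vs 1, 3):
Let the row player play Up with probability p. Expected payoff against 1: 12p + 0(1−p) = 12p; against 3: (-7)p + 3(1−p) = −10p + 3.
Setting these equal: 12p = −10p + 3 ⇒ 22p = 3 ⇒ p = 3/22, and the value is (12)·(3/22) = 18/11.
For the column player: with q = P(1), equating Up's and Down's payoffs gives 19q − 7 = −3q + 3 ⇒ q = 5/11.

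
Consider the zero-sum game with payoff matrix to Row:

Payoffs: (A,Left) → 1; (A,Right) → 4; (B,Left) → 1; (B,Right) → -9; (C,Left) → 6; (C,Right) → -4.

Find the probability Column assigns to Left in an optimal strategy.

Row minima: A → 1, B → -9, C → -4; maximin = 1.
Column maxima: Left → 6, Right → 4; minimax = 4.
1 ≠ 4, so there is no saddle point; optimal play is mixed.
B is strictly dominated by C, so Row never plays it.
On the remaining 2×2 (A, C vs Left, Right):
Let Row play A with probability p. Expected payoff against Left: 1p + 6(1−p) = −5p + 6; against Right: 4p + (-4)(1−p) = 8p − 4.
Setting these equal: −5p + 6 = 8p − 4 ⇒ −13p = -10 ⇒ p = 10/13, and the value is (-5)·(10/13) + 6 = 28/13.
For Column: with q = P(Left), equating A's and C's payoffs gives −3q + 4 = 10q − 4 ⇒ q = 8/13.

8/13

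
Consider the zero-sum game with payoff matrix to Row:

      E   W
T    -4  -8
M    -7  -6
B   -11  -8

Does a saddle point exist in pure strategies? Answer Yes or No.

No

Row minima: T → -8, M → -7, B → -11; maximin = -7.
Column maxima: E → -4, W → -6; minimax = -6.
-7 ≠ -6, so no pure-strategy equilibrium exists.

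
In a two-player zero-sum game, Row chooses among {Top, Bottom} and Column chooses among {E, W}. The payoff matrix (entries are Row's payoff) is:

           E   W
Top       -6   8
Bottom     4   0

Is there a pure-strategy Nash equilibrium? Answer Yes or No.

No

Row minima: Top → -6, Bottom → 0; maximin = 0.
Column maxima: E → 4, W → 8; minimax = 4.
0 ≠ 4, so no pure-strategy equilibrium exists.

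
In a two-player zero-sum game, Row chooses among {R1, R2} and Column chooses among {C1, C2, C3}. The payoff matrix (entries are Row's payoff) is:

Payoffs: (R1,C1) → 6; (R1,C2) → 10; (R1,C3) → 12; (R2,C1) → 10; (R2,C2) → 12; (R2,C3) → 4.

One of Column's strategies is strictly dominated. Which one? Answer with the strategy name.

C1 holds Row's payoff strictly below C2 in every row: 6 < 10, 10 < 12.
So C2 is strictly dominated for Column.

C2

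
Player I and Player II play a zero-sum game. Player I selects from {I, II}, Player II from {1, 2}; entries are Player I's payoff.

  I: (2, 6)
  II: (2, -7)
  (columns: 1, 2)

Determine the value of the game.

Row minima: I → 2, II → -7; maximin = 2.
Column maxima: 1 → 2, 2 → 6; minimax = 2.
Since maximin = minimax = 2, there is a saddle point and the value is 2.

2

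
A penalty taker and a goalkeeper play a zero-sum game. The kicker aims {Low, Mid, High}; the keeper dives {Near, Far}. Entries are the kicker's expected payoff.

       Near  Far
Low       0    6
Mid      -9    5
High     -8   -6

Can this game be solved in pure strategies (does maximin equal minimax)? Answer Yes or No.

Row minima: Low → 0, Mid → -9, High → -8; maximin = 0.
Column maxima: Near → 0, Far → 6; minimax = 0.
maximin = minimax = 0, so a saddle point exists.

Yes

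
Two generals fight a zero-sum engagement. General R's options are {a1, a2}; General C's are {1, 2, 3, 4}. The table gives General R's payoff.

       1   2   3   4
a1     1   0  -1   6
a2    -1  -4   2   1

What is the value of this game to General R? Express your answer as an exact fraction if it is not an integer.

-4/7

Row minima: a1 → -1, a2 → -4; maximin = -1.
Column maxima: 1 → 1, 2 → 0, 3 → 2, 4 → 6; minimax = 0.
-1 ≠ 0, so there is no saddle point; optimal play is mixed.
1 is strictly dominated by 2 (it gives General R strictly more in every row), so General C never plays it.
4 is strictly dominated by 2 (it gives General R strictly more in every row), so General C never plays it.
On the remaining 2×2 (a1, a2 vs 2, 3):
Let General R play a1 with probability p. Expected payoff against 2: 0p + (-4)(1−p) = 4p − 4; against 3: (-1)p + 2(1−p) = −3p + 2.
Setting these equal: 4p − 4 = −3p + 2 ⇒ 7p = 6 ⇒ p = 6/7, and the value is (4)·(6/7) − 4 = -4/7.
For General C: with q = P(2), equating a1's and a2's payoffs gives q − 1 = −6q + 2 ⇒ q = 3/7.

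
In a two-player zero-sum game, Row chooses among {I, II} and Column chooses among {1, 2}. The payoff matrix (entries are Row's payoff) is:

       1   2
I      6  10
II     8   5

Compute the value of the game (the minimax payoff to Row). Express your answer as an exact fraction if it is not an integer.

Row minima: I → 6, II → 5; maximin = 6.
Column maxima: 1 → 8, 2 → 10; minimax = 8.
6 ≠ 8, so there is no saddle point; optimal play is mixed.
Let Row play I with probability p. Expected payoff against 1: 6p + 8(1−p) = −2p + 8; against 2: 10p + 5(1−p) = 5p + 5.
Setting these equal: −2p + 8 = 5p + 5 ⇒ −7p = -3 ⇒ p = 3/7, and the value is (-2)·(3/7) + 8 = 50/7.
For Column: with q = P(1), equating I's and II's payoffs gives −4q + 10 = 3q + 5 ⇒ q = 5/7.

50/7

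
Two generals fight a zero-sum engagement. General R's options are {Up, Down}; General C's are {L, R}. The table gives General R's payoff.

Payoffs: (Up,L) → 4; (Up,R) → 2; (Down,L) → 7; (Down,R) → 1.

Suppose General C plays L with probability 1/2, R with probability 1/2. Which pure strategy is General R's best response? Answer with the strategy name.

Expected payoff of Up: (1/2)·4 + (1/2)·2 = 3.
Expected payoff of Down: (1/2)·7 + (1/2)·1 = 4.
The largest is 4, so General R's best response is Down.

Down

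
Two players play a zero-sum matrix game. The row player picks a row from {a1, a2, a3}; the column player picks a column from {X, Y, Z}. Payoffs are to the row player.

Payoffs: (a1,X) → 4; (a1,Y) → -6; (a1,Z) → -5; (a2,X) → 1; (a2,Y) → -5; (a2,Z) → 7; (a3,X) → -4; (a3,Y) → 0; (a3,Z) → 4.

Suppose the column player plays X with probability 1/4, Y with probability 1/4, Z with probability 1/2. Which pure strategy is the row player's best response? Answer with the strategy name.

Expected payoff of a1: (1/4)·4 + (1/4)·(-6) + (1/2)·(-5) = -3.
Expected payoff of a2: (1/4)·1 + (1/4)·(-5) + (1/2)·7 = 5/2.
Expected payoff of a3: (1/4)·(-4) + (1/4)·0 + (1/2)·4 = 1.
The largest is 5/2, so the row player's best response is a2.

a2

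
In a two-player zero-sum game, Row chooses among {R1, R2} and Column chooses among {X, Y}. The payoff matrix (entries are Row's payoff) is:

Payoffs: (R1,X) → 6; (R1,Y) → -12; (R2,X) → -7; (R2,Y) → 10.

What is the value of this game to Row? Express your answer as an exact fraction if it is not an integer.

-24/35

Row minima: R1 → -12, R2 → -7; maximin = -7.
Column maxima: X → 6, Y → 10; minimax = 6.
-7 ≠ 6, so there is no saddle point; optimal play is mixed.
Let Row play R1 with probability p. Expected payoff against X: 6p + (-7)(1−p) = 13p − 7; against Y: (-12)p + 10(1−p) = −22p + 10.
Setting these equal: 13p − 7 = −22p + 10 ⇒ 35p = 17 ⇒ p = 17/35, and the value is (13)·(17/35) − 7 = -24/35.
For Column: with q = P(X), equating R1's and R2's payoffs gives 18q − 12 = −17q + 10 ⇒ q = 22/35.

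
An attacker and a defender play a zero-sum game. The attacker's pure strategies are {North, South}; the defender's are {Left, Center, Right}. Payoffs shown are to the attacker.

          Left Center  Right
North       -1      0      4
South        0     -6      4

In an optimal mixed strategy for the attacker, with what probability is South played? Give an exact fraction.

Row minima: North → -1, South → -6; maximin = -1.
Column maxima: Left → 0, Center → 0, Right → 4; minimax = 0.
-1 ≠ 0, so there is no saddle point; optimal play is mixed.
Right is strictly dominated by Left (it gives the attacker strictly more in every row), so the defender never plays it.
On the remaining 2×2 (North, South vs Left, Center):
Let the attacker play North with probability p. Expected payoff against Left: (-1)p + 0(1−p) = −p; against Center: 0p + (-6)(1−p) = 6p − 6.
Setting these equal: −p = 6p − 6 ⇒ −7p = -6 ⇒ p = 6/7, and the value is (-1)·(6/7) = -6/7.
For the defender: with q = P(Left), equating North's and South's payoffs gives −q = 6q − 6 ⇒ q = 6/7.

1/7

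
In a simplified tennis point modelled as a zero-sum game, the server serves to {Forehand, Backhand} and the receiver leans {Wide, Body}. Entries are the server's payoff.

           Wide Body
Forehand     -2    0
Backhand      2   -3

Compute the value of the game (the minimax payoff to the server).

-6/7

Row minima: Forehand → -2, Backhand → -3; maximin = -2.
Column maxima: Wide → 2, Body → 0; minimax = 0.
-2 ≠ 0, so there is no saddle point; optimal play is mixed.
Let the server play Forehand with probability p. Expected payoff against Wide: (-2)p + 2(1−p) = −4p + 2; against Body: 0p + (-3)(1−p) = 3p − 3.
Setting these equal: −4p + 2 = 3p − 3 ⇒ −7p = -5 ⇒ p = 5/7, and the value is (-4)·(5/7) + 2 = -6/7.
For the receiver: with q = P(Wide), equating Forehand's and Backhand's payoffs gives −2q = 5q − 3 ⇒ q = 3/7.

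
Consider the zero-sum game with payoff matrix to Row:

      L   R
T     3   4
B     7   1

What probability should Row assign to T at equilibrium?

Row minima: T → 3, B → 1; maximin = 3.
Column maxima: L → 7, R → 4; minimax = 4.
3 ≠ 4, so there is no saddle point; optimal play is mixed.
Let Row play T with probability p. Expected payoff against L: 3p + 7(1−p) = −4p + 7; against R: 4p + 1(1−p) = 3p + 1.
Setting these equal: −4p + 7 = 3p + 1 ⇒ −7p = -6 ⇒ p = 6/7, and the value is (-4)·(6/7) + 7 = 25/7.
For Column: with q = P(L), equating T's and B's payoffs gives −q + 4 = 6q + 1 ⇒ q = 3/7.

6/7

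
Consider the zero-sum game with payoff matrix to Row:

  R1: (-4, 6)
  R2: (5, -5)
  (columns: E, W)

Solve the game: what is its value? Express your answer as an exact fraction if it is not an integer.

Row minima: R1 → -4, R2 → -5; maximin = -4.
Column maxima: E → 5, W → 6; minimax = 5.
-4 ≠ 5, so there is no saddle point; optimal play is mixed.
Let Row play R1 with probability p. Expected payoff against E: (-4)p + 5(1−p) = −9p + 5; against W: 6p + (-5)(1−p) = 11p − 5.
Setting these equal: −9p + 5 = 11p − 5 ⇒ −20p = -10 ⇒ p = 1/2, and the value is (-9)·(1/2) + 5 = 1/2.
For Column: with q = P(E), equating R1's and R2's payoffs gives −10q + 6 = 10q − 5 ⇒ q = 11/20.

1/2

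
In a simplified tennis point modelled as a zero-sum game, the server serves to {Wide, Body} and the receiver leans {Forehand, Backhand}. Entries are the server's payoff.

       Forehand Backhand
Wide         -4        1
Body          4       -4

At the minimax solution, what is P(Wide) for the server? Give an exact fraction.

Row minima: Wide → -4, Body → -4; maximin = -4.
Column maxima: Forehand → 4, Backhand → 1; minimax = 1.
-4 ≠ 1, so there is no saddle point; optimal play is mixed.
Let the server play Wide with probability p. Expected payoff against Forehand: (-4)p + 4(1−p) = −8p + 4; against Backhand: 1p + (-4)(1−p) = 5p − 4.
Setting these equal: −8p + 4 = 5p − 4 ⇒ −13p = -8 ⇒ p = 8/13, and the value is (-8)·(8/13) + 4 = -12/13.
For the receiver: with q = P(Forehand), equating Wide's and Body's payoffs gives −5q + 1 = 8q − 4 ⇒ q = 5/13.

8/13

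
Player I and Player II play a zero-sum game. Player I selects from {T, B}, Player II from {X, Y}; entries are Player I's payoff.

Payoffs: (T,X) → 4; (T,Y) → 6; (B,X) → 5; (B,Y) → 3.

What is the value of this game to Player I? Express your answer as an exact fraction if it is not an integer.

9/2

Row minima: T → 4, B → 3; maximin = 4.
Column maxima: X → 5, Y → 6; minimax = 5.
4 ≠ 5, so there is no saddle point; optimal play is mixed.
Let Player I play T with probability p. Expected payoff against X: 4p + 5(1−p) = −p + 5; against Y: 6p + 3(1−p) = 3p + 3.
Setting these equal: −p + 5 = 3p + 3 ⇒ −4p = -2 ⇒ p = 1/2, and the value is (-1)·(1/2) + 5 = 9/2.
For Player II: with q = P(X), equating T's and B's payoffs gives −2q + 6 = 2q + 3 ⇒ q = 3/4.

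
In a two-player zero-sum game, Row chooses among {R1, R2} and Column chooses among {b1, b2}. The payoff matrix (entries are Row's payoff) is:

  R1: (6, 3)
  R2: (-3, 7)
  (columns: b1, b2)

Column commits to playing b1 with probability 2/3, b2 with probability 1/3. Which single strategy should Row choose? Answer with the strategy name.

Expected payoff of R1: (2/3)·6 + (1/3)·3 = 5.
Expected payoff of R2: (2/3)·(-3) + (1/3)·7 = 1/3.
The largest is 5, so Row's best response is R1.

R1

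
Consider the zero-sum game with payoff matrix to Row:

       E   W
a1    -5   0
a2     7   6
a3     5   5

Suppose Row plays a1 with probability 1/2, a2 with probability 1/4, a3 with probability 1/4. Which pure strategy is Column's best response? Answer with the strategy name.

If Column plays E, Row's expected payoff is (1/2)·(-5) + (1/4)·7 + (1/4)·5 = 1/2.
If Column plays W, Row's expected payoff is (1/2)·0 + (1/4)·6 + (1/4)·5 = 11/4.
Column minimizes Row's payoff; the smallest is 1/2, so the best response is E.

E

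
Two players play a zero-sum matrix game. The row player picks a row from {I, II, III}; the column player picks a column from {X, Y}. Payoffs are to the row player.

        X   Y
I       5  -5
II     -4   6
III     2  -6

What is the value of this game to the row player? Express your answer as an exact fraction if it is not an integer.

Row minima: I → -5, II → -4, III → -6; maximin = -4.
Column maxima: X → 5, Y → 6; minimax = 5.
-4 ≠ 5, so there is no saddle point; optimal play is mixed.
III is strictly dominated by I, so the row player never plays it.
On the remaining 2×2 (I, II vs X, Y):
Let the row player play I with probability p. Expected payoff against X: 5p + (-4)(1−p) = 9p − 4; against Y: (-5)p + 6(1−p) = −11p + 6.
Setting these equal: 9p − 4 = −11p + 6 ⇒ 20p = 10 ⇒ p = 1/2, and the value is (9)·(1/2) − 4 = 1/2.
For the column player: with q = P(X), equating I's and II's payoffs gives 10q − 5 = −10q + 6 ⇒ q = 11/20.

1/2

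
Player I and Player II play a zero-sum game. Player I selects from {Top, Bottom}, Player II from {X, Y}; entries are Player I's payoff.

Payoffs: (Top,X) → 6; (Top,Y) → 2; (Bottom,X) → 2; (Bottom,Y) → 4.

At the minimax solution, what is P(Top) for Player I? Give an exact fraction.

Row minima: Top → 2, Bottom → 2; maximin = 2.
Column maxima: X → 6, Y → 4; minimax = 4.
2 ≠ 4, so there is no saddle point; optimal play is mixed.
Let Player I play Top with probability p. Expected payoff against X: 6p + 2(1−p) = 4p + 2; against Y: 2p + 4(1−p) = −2p + 4.
Setting these equal: 4p + 2 = −2p + 4 ⇒ 6p = 2 ⇒ p = 1/3, and the value is (4)·(1/3) + 2 = 10/3.
For Player II: with q = P(X), equating Top's and Bottom's payoffs gives 4q + 2 = −2q + 4 ⇒ q = 1/3.

1/3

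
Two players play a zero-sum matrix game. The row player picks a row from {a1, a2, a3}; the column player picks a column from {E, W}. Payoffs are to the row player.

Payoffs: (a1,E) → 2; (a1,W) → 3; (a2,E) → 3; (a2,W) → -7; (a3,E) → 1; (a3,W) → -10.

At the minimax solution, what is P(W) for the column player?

1/11

Row minima: a1 → 2, a2 → -7, a3 → -10; maximin = 2.
Column maxima: E → 3, W → 3; minimax = 3.
2 ≠ 3, so there is no saddle point; optimal play is mixed.
a3 is strictly dominated by a1, so the row player never plays it.
On the remaining 2×2 (a1, a2 vs E, W):
Let the row player play a1 with probability p. Expected payoff against E: 2p + 3(1−p) = −p + 3; against W: 3p + (-7)(1−p) = 10p − 7.
Setting these equal: −p + 3 = 10p − 7 ⇒ −11p = -10 ⇒ p = 10/11, and the value is (-1)·(10/11) + 3 = 23/11.
For the column player: with q = P(E), equating a1's and a2's payoffs gives −q + 3 = 10q − 7 ⇒ q = 10/11.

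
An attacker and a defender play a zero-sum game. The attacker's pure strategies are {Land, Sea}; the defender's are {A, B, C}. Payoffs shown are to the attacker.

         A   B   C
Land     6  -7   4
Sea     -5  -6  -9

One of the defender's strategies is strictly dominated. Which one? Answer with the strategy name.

B holds the attacker's payoff strictly below A in every row: -7 < 6, -6 < -5.
So A is strictly dominated for the defender.

A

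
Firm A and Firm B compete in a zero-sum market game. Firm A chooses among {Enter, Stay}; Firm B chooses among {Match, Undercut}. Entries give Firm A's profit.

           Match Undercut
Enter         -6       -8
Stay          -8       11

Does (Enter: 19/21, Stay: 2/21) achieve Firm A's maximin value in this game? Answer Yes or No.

Against Match this mix gives (19/21)·(-6) + (2/21)·(-8) = -130/21.
Against Undercut this mix gives (19/21)·(-8) + (2/21)·11 = -130/21.
All of Firm B's active replies (Match, Undercut) yield -130/21, and no column does worse for Firm A. The mix makes Firm B indifferent and guarantees -130/21, so it is optimal.

Yes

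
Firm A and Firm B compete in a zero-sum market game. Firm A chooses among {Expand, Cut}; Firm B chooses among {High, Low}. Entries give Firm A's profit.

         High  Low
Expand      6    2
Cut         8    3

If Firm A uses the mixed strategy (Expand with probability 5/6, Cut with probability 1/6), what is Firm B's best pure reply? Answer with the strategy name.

If Firm B plays High, Firm A's expected payoff is (5/6)·6 + (1/6)·8 = 19/3.
If Firm B plays Low, Firm A's expected payoff is (5/6)·2 + (1/6)·3 = 13/6.
Firm B minimizes Firm A's payoff; the smallest is 13/6, so the best response is Low.

Low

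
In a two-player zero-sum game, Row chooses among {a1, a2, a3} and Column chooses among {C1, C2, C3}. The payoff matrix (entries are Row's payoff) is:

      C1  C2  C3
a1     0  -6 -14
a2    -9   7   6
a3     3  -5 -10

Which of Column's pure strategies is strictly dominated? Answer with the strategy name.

C3 holds Row's payoff strictly below C2 in every row: -14 < -6, 6 < 7, -10 < -5.
So C2 is strictly dominated for Column.

C2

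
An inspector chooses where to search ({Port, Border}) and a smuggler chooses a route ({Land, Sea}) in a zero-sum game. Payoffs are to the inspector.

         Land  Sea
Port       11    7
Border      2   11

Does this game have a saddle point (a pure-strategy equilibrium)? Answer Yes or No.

No

Row minima: Port → 7, Border → 2; maximin = 7.
Column maxima: Land → 11, Sea → 11; minimax = 11.
7 ≠ 11, so no pure-strategy equilibrium exists.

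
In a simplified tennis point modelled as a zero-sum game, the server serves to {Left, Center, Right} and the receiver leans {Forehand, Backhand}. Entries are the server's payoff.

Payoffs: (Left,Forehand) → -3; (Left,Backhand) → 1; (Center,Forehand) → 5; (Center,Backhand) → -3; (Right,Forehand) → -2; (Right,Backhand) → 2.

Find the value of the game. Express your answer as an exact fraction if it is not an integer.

Row minima: Left → -3, Center → -3, Right → -2; maximin = -2.
Column maxima: Forehand → 5, Backhand → 2; minimax = 2.
-2 ≠ 2, so there is no saddle point; optimal play is mixed.
Left is strictly dominated by Right, so the server never plays it.
On the remaining 2×2 (Center, Right vs Forehand, Backhand):
Let the server play Center with probability p. Expected payoff against Forehand: 5p + (-2)(1−p) = 7p − 2; against Backhand: (-3)p + 2(1−p) = −5p + 2.
Setting these equal: 7p − 2 = −5p + 2 ⇒ 12p = 4 ⇒ p = 1/3, and the value is (7)·(1/3) − 2 = 1/3.
For the receiver: with q = P(Forehand), equating Center's and Right's payoffs gives 8q − 3 = −4q + 2 ⇒ q = 5/12.

1/3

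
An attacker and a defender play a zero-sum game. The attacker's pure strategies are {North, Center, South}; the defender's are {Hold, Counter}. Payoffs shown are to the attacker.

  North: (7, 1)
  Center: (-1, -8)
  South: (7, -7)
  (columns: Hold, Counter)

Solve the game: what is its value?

Row minima: North → 1, Center → -8, South → -7; maximin = 1.
Column maxima: Hold → 7, Counter → 1; minimax = 1.
Since maximin = minimax = 1, there is a saddle point and the value is 1.

1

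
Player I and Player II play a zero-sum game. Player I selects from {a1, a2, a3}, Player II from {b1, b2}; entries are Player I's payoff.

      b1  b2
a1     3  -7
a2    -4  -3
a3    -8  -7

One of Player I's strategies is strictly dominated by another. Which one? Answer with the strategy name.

a3

a2 gives a strictly higher payoff than a3 against every column: -4 > -8, -3 > -7.
So a3 is strictly dominated and Player I never plays it.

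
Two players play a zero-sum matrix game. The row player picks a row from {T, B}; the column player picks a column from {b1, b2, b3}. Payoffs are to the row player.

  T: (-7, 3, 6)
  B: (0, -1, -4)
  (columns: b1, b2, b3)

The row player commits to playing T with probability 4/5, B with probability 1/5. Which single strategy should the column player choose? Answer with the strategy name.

If the column player plays b1, the row player's expected payoff is (4/5)·(-7) + (1/5)·0 = -28/5.
If the column player plays b2, the row player's expected payoff is (4/5)·3 + (1/5)·(-1) = 11/5.
If the column player plays b3, the row player's expected payoff is (4/5)·6 + (1/5)·(-4) = 4.
The column player minimizes the row player's payoff; the smallest is -28/5, so the best response is b1.

b1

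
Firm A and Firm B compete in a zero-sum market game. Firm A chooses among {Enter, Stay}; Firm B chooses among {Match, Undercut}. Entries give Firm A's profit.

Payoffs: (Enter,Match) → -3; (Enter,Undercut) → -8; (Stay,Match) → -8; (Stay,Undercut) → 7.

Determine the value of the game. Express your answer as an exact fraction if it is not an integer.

-17/4

Row minima: Enter → -8, Stay → -8; maximin = -8.
Column maxima: Match → -3, Undercut → 7; minimax = -3.
-8 ≠ -3, so there is no saddle point; optimal play is mixed.
Let Firm A play Enter with probability p. Expected payoff against Match: (-3)p + (-8)(1−p) = 5p − 8; against Undercut: (-8)p + 7(1−p) = −15p + 7.
Setting these equal: 5p − 8 = −15p + 7 ⇒ 20p = 15 ⇒ p = 3/4, and the value is (5)·(3/4) − 8 = -17/4.
For Firm B: with q = P(Match), equating Enter's and Stay's payoffs gives 5q − 8 = −15q + 7 ⇒ q = 3/4.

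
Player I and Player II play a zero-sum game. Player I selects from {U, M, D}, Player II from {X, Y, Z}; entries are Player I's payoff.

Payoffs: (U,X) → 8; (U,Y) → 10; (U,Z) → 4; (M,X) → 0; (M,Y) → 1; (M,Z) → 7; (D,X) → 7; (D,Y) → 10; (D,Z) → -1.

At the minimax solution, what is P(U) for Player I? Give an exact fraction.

Row minima: U → 4, M → 0, D → -1; maximin = 4.
Column maxima: X → 8, Y → 10, Z → 7; minimax = 7.
4 ≠ 7, so there is no saddle point; optimal play is mixed.
Y is strictly dominated by X (it gives Player I strictly more in every row), so Player II never plays it.
With Y eliminated, D is strictly dominated by U (U gives Player I strictly more in every remaining column), so Player I never plays it.
On the remaining 2×2 (U, M vs X, Z):
Let Player I play U with probability p. Expected payoff against X: 8p + 0(1−p) = 8p; against Z: 4p + 7(1−p) = −3p + 7.
Setting these equal: 8p = −3p + 7 ⇒ 11p = 7 ⇒ p = 7/11, and the value is (8)·(7/11) = 56/11.
For Player II: with q = P(X), equating U's and M's payoffs gives 4q + 4 = −7q + 7 ⇒ q = 3/11.

7/11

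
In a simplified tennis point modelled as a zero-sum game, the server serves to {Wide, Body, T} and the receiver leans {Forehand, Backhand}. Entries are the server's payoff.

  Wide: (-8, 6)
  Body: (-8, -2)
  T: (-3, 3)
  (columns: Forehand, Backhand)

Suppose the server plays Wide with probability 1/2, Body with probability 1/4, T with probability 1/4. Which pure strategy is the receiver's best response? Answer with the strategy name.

Forehand

If the receiver plays Forehand, the server's expected payoff is (1/2)·(-8) + (1/4)·(-8) + (1/4)·(-3) = -27/4.
If the receiver plays Backhand, the server's expected payoff is (1/2)·6 + (1/4)·(-2) + (1/4)·3 = 13/4.
The receiver minimizes the server's payoff; the smallest is -27/4, so the best response is Forehand.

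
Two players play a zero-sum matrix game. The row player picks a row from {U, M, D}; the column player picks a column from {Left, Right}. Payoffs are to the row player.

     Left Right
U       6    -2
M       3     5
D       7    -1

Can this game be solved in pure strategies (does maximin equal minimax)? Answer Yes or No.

Row minima: U → -2, M → 3, D → -1; maximin = 3.
Column maxima: Left → 7, Right → 5; minimax = 5.
3 ≠ 5, so no pure-strategy equilibrium exists.

No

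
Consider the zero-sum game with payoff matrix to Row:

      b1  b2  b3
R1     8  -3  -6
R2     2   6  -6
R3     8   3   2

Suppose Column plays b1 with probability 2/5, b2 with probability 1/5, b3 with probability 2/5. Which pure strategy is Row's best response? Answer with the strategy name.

R3

Expected payoff of R1: (2/5)·8 + (1/5)·(-3) + (2/5)·(-6) = 1/5.
Expected payoff of R2: (2/5)·2 + (1/5)·6 + (2/5)·(-6) = -2/5.
Expected payoff of R3: (2/5)·8 + (1/5)·3 + (2/5)·2 = 23/5.
The largest is 23/5, so Row's best response is R3.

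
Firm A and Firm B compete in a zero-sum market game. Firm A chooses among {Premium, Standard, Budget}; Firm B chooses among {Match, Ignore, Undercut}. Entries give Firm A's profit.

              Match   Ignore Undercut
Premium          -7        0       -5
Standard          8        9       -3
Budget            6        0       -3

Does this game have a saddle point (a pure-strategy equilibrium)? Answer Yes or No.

Yes

Row minima: Premium → -7, Standard → -3, Budget → -3; maximin = -3.
Column maxima: Match → 8, Ignore → 9, Undercut → -3; minimax = -3.
maximin = minimax = -3, so a saddle point exists.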